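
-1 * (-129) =129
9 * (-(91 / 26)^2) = -441 / 4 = -110.25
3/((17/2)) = 6/17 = 0.35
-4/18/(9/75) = -50/27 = -1.85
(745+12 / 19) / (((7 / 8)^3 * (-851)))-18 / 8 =-78927719 / 22183868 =-3.56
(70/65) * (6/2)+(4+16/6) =386/39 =9.90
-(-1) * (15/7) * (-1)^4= 15/7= 2.14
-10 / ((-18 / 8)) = 40 / 9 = 4.44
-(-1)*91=91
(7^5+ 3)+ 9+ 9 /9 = 16820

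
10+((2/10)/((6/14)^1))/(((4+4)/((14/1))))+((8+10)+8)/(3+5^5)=126977/11730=10.82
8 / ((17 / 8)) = 64 / 17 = 3.76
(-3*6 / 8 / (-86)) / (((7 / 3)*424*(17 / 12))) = 81 / 4339216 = 0.00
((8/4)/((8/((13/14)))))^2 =169/3136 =0.05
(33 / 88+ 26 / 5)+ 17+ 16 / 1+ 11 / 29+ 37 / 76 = 869283 / 22040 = 39.44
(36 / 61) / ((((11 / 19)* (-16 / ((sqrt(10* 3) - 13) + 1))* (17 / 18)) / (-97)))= -895698 / 11407 + 149283* sqrt(30) / 22814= -42.68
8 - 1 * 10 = -2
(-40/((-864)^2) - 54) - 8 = -5785349/93312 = -62.00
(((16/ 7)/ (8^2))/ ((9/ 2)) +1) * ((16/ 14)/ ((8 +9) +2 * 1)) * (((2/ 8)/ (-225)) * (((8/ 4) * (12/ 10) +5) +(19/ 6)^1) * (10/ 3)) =-40259/ 16967475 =-0.00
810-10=800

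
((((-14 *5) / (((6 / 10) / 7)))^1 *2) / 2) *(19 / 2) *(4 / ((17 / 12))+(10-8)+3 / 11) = -39538.46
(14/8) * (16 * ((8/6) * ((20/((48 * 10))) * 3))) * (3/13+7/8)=805/156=5.16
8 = 8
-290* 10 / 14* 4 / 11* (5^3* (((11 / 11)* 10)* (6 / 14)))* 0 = 0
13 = 13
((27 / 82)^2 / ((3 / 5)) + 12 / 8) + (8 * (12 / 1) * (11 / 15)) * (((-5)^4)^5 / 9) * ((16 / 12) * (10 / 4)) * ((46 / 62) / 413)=10383129882816406540981 / 2324359044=4467093803609.63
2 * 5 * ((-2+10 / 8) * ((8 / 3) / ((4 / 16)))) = -80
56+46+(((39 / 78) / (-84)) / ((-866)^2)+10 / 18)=38763725725 / 377977824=102.56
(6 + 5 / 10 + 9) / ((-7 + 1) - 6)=-31 / 24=-1.29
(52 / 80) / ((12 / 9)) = 39 / 80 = 0.49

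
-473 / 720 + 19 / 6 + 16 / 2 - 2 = 6127 / 720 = 8.51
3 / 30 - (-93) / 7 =937 / 70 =13.39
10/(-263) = -0.04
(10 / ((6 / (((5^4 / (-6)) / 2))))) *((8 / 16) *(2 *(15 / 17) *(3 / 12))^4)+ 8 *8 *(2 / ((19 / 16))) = 21560544649 / 203123072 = 106.15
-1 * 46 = -46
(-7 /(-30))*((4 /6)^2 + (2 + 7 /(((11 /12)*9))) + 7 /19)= 48209 /56430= 0.85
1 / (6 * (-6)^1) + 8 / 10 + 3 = 679 / 180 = 3.77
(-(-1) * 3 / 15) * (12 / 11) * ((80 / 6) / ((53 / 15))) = 480 / 583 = 0.82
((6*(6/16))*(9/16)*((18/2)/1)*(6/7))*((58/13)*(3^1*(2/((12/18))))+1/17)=19435869/49504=392.61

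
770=770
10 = 10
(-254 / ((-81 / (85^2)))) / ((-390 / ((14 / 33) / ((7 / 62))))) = -22755860 / 104247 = -218.29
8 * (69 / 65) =552 / 65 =8.49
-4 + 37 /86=-307 /86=-3.57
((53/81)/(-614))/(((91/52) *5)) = -106/870345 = -0.00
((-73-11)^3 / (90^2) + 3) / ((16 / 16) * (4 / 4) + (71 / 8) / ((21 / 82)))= -147364 / 74875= -1.97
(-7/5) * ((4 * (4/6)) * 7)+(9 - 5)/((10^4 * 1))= -195997/7500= -26.13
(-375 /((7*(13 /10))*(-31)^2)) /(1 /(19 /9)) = -23750 /262353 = -0.09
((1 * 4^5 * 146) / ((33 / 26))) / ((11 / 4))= 15548416 / 363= 42833.10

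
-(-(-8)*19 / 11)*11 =-152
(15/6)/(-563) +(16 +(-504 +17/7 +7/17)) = -485.16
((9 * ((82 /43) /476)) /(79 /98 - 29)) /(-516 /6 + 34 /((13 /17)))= 3731 /121185180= 0.00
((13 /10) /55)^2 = 169 /302500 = 0.00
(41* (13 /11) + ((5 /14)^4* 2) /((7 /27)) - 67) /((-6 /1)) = 9081133 /2958032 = 3.07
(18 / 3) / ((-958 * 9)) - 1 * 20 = -28741 / 1437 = -20.00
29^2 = 841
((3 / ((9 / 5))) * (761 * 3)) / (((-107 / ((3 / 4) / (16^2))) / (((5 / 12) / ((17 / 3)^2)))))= -171225 / 126660608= -0.00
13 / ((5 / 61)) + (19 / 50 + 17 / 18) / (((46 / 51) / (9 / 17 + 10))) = 300256 / 1725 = 174.06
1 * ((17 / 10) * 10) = 17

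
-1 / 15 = -0.07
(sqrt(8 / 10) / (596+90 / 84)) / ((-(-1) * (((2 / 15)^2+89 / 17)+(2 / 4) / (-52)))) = 171360 * sqrt(5) / 1341199621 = 0.00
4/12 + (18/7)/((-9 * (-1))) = 13/21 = 0.62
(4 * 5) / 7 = 20 / 7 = 2.86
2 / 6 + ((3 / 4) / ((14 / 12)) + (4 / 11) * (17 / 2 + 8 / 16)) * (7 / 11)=2051 / 726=2.83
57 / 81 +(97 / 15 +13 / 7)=8531 / 945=9.03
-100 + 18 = -82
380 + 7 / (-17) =6453 / 17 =379.59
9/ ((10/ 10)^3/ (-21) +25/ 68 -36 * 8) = -12852/ 410807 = -0.03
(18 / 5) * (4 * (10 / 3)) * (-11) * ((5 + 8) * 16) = -109824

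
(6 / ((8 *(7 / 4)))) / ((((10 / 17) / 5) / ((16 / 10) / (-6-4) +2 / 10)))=51 / 350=0.15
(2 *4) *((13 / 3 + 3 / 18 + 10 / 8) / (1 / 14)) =644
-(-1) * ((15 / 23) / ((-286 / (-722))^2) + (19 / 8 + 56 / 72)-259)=-8523146987 / 33863544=-251.69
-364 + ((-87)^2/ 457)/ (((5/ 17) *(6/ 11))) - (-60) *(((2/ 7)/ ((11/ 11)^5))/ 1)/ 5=-8232073/ 31990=-257.33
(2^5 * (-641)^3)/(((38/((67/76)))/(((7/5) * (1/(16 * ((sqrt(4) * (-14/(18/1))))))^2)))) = -441894.60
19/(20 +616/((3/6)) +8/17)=0.02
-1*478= -478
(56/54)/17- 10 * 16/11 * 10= -734092/5049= -145.39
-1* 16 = -16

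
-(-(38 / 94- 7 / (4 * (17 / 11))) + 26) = -85423 / 3196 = -26.73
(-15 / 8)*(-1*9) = 135 / 8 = 16.88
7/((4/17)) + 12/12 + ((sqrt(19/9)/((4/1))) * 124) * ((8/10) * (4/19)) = 496 * sqrt(19)/285 + 123/4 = 38.34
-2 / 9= -0.22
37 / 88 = 0.42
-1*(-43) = 43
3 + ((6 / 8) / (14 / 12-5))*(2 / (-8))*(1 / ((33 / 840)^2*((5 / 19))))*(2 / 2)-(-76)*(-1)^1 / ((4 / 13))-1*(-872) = 2082884 / 2783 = 748.43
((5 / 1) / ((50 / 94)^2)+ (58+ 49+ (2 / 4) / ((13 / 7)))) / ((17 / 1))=406059 / 55250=7.35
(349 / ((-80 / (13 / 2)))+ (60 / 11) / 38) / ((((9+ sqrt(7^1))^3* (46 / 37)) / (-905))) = 78379470207 / 1684680448- 21345171625* sqrt(7) / 1684680448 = 13.00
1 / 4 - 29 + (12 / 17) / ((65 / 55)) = -24887 / 884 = -28.15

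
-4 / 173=-0.02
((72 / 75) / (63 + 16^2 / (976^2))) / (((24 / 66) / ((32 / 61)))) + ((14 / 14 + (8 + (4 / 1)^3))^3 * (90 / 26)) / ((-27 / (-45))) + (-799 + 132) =21367457709652 / 9523475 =2243661.87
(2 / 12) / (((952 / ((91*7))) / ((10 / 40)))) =91 / 3264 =0.03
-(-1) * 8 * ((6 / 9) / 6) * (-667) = -5336 / 9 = -592.89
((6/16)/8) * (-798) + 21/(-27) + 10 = -8117/288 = -28.18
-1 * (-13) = 13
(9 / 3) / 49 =3 / 49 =0.06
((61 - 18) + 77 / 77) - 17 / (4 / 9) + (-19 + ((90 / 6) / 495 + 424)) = 410.78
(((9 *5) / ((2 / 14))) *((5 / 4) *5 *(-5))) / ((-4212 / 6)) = 4375 / 312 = 14.02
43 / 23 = 1.87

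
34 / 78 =17 / 39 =0.44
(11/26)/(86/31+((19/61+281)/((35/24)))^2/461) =28662301129/5656240867628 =0.01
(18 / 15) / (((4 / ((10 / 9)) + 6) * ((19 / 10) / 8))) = 10 / 19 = 0.53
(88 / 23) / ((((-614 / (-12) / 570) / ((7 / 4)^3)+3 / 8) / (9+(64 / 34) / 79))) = 2502071288640 / 28389801899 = 88.13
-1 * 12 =-12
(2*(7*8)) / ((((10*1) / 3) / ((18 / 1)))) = 3024 / 5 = 604.80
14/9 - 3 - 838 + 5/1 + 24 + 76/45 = -36394/45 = -808.76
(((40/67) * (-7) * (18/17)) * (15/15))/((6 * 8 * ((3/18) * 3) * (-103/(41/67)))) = 0.00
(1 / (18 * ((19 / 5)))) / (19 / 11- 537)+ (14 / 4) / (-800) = -221623 / 50342400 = -0.00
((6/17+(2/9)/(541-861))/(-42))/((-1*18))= 8623/18506880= 0.00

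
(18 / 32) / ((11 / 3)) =27 / 176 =0.15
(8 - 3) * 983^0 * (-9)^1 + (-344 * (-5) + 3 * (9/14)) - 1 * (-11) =23631/14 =1687.93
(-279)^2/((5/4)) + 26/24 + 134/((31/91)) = 116561063/1860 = 62667.24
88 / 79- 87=-6785 / 79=-85.89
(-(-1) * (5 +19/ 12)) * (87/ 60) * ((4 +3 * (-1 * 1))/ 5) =2291/ 1200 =1.91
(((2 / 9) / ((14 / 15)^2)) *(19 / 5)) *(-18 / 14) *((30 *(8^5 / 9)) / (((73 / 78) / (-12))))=43705958400 / 25039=1745515.33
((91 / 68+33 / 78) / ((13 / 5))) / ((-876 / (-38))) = 49305 / 1677832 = 0.03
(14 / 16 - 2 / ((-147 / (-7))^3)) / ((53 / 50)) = 1620275 / 1963332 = 0.83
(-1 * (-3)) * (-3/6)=-3/2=-1.50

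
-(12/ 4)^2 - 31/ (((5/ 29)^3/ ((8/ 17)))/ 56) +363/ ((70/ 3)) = -4741806973/ 29750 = -159388.47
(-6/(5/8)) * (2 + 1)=-144/5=-28.80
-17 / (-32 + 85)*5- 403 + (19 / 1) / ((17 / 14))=-350450 / 901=-388.96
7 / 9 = 0.78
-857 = -857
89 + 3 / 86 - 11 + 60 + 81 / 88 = 525807 / 3784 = 138.96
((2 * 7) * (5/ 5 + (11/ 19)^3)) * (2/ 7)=32760/ 6859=4.78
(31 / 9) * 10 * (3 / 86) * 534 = 27590 / 43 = 641.63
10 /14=5 /7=0.71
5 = 5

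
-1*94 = -94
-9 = -9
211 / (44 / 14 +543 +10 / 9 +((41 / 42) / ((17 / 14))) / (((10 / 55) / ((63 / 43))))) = 19434366 / 51002047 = 0.38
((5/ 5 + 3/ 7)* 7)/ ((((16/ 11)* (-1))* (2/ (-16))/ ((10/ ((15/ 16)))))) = 1760/ 3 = 586.67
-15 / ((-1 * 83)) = 15 / 83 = 0.18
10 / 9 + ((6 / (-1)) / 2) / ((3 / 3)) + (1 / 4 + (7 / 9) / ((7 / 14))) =-1 / 12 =-0.08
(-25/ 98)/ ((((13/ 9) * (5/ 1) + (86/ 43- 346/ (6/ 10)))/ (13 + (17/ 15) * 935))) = 120675/ 250243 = 0.48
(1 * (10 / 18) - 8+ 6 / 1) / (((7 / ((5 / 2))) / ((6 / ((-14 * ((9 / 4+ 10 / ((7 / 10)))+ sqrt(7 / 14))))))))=60190 / 4493517 - 260 * sqrt(2) / 641931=0.01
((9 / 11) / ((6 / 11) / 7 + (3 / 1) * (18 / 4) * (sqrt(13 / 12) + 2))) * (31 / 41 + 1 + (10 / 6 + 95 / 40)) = 55509650 / 231540161 - 9224985 * sqrt(39) / 463080322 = 0.12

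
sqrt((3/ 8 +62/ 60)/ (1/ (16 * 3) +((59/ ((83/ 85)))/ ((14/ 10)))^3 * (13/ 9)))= 7553 * sqrt(57158868767251084890)/ 16396692130594115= 0.00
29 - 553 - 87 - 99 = -710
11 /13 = 0.85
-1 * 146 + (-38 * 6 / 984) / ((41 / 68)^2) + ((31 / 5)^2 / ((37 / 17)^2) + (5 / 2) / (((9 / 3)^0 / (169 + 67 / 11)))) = 299.20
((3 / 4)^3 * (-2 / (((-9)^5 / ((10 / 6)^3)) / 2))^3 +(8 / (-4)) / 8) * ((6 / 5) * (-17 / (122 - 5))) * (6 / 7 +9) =58687002398071968811 / 136586118120269200110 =0.43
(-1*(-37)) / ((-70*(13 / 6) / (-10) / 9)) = 1998 / 91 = 21.96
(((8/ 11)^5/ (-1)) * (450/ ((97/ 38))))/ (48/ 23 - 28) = 3221913600/ 2327670103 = 1.38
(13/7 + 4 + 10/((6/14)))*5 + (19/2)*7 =212.45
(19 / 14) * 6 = 57 / 7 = 8.14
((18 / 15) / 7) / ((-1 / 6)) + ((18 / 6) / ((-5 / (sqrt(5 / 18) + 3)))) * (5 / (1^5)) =-351 / 35-sqrt(10) / 2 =-11.61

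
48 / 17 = 2.82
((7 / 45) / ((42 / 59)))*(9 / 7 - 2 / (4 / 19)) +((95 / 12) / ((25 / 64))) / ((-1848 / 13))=-11509 / 5940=-1.94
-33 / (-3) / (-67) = -11 / 67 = -0.16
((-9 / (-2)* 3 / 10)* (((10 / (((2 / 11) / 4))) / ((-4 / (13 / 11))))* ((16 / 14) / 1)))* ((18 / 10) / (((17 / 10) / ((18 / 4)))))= -56862 / 119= -477.83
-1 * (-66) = 66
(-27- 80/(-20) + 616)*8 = 4744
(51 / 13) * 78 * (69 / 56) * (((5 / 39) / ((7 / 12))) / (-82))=-52785 / 52234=-1.01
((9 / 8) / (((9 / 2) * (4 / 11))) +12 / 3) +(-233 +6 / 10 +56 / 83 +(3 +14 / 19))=-28171649 / 126160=-223.30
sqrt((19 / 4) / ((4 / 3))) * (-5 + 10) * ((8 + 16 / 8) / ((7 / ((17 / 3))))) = 425 * sqrt(57) / 42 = 76.40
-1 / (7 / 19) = -19 / 7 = -2.71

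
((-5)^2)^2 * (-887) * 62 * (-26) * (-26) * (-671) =15590661515000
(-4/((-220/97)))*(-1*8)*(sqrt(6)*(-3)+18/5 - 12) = 222.20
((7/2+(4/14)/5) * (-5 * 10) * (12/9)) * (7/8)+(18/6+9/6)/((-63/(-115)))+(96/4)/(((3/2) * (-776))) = -135329/679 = -199.31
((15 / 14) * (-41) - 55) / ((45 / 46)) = -6371 / 63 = -101.13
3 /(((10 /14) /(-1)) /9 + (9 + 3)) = 189 /751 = 0.25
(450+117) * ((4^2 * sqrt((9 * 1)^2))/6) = 13608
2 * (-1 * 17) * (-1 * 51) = 1734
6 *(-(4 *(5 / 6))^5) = -200000 / 81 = -2469.14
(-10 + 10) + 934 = 934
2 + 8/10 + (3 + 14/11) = 389/55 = 7.07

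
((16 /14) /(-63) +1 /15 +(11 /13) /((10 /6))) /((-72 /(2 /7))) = -3986 /1805895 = -0.00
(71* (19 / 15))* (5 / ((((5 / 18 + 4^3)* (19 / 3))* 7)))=1278 / 8099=0.16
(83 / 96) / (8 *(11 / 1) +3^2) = 83 / 9312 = 0.01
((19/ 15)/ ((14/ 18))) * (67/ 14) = 3819/ 490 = 7.79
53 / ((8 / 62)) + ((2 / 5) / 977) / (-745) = 5979410967 / 14557300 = 410.75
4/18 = 2/9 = 0.22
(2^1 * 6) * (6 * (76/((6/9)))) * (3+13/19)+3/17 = 514083/17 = 30240.18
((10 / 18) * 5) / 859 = 25 / 7731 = 0.00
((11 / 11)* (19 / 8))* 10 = 95 / 4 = 23.75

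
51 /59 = 0.86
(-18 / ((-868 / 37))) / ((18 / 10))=185 / 434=0.43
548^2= 300304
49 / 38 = 1.29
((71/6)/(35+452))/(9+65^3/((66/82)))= 781/10967164028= 0.00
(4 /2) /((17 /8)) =16 /17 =0.94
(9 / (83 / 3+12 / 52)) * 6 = 1053 / 544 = 1.94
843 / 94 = 8.97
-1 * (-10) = 10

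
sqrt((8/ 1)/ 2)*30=60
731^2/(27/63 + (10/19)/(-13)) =923910169/671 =1376915.30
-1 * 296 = -296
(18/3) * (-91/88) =-6.20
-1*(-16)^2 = -256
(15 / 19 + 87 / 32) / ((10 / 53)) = 113049 / 6080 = 18.59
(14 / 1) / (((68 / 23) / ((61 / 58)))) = 9821 / 1972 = 4.98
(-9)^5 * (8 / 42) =-78732 / 7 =-11247.43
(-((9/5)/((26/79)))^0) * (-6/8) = 3/4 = 0.75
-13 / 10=-1.30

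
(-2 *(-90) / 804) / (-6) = -5 / 134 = -0.04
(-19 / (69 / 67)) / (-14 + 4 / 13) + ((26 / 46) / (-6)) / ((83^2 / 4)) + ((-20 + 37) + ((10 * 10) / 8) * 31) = 17169514387 / 42305349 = 405.85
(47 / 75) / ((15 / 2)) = 0.08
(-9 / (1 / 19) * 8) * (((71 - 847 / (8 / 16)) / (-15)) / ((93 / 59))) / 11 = -14555064 / 1705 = -8536.69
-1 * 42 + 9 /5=-201 /5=-40.20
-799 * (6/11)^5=-6213024/161051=-38.58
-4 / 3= -1.33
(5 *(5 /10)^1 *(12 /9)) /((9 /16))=160 /27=5.93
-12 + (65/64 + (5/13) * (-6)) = -11059/832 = -13.29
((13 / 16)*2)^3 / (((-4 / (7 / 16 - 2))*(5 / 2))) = 10985 / 16384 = 0.67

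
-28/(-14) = 2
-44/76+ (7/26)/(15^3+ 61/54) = -26066882/45030817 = -0.58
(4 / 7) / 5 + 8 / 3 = 292 / 105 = 2.78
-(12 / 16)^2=-9 / 16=-0.56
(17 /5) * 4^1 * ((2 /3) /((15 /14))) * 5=1904 /45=42.31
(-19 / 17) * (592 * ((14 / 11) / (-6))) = 78736 / 561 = 140.35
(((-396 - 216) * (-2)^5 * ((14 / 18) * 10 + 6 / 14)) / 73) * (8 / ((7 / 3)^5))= 2186984448 / 8588377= 254.64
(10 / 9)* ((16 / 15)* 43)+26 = 2078 / 27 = 76.96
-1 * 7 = -7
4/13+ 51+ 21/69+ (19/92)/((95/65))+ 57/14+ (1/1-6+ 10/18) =3871405/75348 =51.38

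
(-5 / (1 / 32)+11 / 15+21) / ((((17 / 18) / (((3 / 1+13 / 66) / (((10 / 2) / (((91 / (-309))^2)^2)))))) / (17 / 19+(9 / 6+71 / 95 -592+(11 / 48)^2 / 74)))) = 8418324024727091452159 / 20303663899568544000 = 414.62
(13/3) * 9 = 39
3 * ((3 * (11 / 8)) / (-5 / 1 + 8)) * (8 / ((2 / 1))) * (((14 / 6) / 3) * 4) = 154 / 3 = 51.33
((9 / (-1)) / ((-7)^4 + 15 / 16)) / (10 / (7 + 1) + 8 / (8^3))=-1024 / 345879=-0.00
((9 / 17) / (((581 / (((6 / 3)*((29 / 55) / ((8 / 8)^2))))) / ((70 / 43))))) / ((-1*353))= -1044 / 235593259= -0.00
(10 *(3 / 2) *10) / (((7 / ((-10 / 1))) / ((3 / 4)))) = -160.71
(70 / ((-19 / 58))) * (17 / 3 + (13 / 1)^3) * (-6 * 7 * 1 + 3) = 348770240 / 19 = 18356328.42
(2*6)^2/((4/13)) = 468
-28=-28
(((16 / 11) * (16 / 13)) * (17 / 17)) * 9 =2304 / 143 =16.11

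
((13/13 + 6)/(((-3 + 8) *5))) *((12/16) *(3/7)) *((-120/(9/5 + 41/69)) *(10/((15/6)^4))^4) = -1953497088/100830078125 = -0.02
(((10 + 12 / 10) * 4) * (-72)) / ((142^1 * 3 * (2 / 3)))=-4032 / 355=-11.36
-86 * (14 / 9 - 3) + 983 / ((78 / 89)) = 291529 / 234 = 1245.85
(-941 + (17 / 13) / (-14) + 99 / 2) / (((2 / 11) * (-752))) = 892485 / 136864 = 6.52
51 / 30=17 / 10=1.70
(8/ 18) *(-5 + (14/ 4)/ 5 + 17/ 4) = -1/ 45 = -0.02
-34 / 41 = -0.83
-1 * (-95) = 95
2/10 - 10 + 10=0.20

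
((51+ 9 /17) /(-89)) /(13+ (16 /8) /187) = -3212 /72179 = -0.04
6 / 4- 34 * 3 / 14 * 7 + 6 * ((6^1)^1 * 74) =5229 / 2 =2614.50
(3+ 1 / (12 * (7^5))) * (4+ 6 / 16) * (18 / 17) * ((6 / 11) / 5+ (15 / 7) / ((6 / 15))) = 7640004231 / 100573088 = 75.96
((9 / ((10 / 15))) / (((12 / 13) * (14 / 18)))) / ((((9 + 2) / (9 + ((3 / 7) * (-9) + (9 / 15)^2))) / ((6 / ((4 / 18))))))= 27379053 / 107800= 253.98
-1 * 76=-76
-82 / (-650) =41 / 325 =0.13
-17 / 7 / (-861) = 17 / 6027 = 0.00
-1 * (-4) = 4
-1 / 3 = -0.33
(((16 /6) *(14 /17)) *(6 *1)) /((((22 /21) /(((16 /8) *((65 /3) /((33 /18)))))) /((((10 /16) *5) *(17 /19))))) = 1911000 /2299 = 831.23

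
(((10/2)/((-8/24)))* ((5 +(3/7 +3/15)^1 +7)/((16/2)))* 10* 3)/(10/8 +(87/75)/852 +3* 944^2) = -52957125/199302659689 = -0.00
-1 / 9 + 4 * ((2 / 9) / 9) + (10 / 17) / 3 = 253 / 1377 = 0.18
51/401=0.13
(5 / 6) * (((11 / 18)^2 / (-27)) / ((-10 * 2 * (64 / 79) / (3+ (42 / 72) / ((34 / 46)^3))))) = 2504811683 / 792187527168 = 0.00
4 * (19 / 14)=5.43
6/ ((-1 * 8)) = -3/ 4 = -0.75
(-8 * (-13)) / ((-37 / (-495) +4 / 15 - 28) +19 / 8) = -411840 / 100123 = -4.11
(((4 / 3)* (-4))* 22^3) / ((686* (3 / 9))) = -85184 / 343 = -248.35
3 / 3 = 1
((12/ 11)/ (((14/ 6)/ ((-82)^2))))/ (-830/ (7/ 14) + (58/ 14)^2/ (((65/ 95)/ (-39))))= -1694448/ 1422047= -1.19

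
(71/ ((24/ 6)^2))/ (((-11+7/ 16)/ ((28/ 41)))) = -1988/ 6929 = -0.29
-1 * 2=-2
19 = 19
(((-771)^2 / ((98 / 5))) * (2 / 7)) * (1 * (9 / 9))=8665.32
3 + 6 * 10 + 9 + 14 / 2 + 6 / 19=1507 / 19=79.32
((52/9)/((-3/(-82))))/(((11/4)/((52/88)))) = 110864/3267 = 33.93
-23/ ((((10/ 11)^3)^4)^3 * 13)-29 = -1087991652256025470620487117548411427303/ 13000000000000000000000000000000000000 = -83.69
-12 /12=-1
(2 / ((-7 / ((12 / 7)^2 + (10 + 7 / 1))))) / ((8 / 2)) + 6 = 3139 / 686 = 4.58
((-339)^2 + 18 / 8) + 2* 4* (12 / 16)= 459717 / 4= 114929.25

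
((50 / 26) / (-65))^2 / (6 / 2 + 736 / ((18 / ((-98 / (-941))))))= 211725 / 1755673231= 0.00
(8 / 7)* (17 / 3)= 136 / 21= 6.48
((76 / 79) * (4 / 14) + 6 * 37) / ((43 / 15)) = 1843770 / 23779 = 77.54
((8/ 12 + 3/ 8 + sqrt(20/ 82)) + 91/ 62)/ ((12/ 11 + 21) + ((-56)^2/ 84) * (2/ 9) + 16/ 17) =5049 * sqrt(410)/ 6485257 + 3142161/ 39227896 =0.10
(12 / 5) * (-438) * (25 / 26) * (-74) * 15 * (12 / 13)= 175024800 / 169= 1035649.70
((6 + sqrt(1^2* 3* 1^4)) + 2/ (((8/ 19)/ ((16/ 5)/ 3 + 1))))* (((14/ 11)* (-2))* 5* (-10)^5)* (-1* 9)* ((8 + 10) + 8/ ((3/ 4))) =-57129800000/ 11 - 3612000000* sqrt(3)/ 11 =-5762360683.36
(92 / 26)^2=2116 / 169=12.52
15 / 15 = 1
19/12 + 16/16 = 31/12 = 2.58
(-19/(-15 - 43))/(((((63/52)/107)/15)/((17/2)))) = 2246465/609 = 3688.78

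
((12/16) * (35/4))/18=35/96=0.36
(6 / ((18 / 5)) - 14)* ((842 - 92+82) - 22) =-9990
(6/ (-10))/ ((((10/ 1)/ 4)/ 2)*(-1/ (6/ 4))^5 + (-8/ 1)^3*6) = 729/ 3732680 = 0.00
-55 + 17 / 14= -753 / 14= -53.79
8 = 8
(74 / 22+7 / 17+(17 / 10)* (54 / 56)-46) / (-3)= 13.53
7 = 7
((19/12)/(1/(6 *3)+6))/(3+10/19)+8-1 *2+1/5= 458201/73030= 6.27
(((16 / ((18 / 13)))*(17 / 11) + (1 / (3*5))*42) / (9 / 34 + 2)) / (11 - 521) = -10226 / 571725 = -0.02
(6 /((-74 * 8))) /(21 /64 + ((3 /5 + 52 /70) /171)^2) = -0.03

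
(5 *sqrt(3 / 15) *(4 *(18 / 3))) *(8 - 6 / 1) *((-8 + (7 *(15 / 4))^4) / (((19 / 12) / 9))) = 9845434737 *sqrt(5) / 76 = 289671859.74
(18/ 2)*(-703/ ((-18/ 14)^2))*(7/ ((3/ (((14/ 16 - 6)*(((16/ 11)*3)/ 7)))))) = 2824654/ 99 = 28531.86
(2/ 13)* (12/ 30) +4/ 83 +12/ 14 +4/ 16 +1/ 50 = 1.24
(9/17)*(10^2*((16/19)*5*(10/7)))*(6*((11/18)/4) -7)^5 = -2653016.83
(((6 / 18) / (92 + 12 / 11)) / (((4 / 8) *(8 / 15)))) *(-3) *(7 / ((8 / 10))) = -5775 / 16384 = -0.35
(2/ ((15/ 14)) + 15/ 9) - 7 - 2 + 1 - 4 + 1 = -112/ 15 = -7.47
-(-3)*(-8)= -24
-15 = -15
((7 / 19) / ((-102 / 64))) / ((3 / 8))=-1792 / 2907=-0.62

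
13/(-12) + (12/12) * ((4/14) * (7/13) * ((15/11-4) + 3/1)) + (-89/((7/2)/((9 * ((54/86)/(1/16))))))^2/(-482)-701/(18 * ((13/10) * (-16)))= -4930915860269857/449623045872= -10966.78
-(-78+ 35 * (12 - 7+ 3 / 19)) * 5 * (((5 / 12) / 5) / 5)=-487 / 57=-8.54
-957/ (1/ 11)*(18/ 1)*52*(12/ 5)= -118239264/ 5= -23647852.80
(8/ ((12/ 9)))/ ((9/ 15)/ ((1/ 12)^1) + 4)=15/ 28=0.54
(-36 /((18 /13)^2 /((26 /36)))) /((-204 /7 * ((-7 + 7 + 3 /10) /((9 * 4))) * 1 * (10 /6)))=15379 /459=33.51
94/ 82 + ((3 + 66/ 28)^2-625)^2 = 560052196177/ 1575056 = 355576.05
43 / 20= 2.15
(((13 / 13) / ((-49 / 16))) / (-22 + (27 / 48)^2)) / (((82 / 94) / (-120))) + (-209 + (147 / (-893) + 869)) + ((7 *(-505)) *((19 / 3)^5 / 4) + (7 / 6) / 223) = -19437176813398082683195 / 2158607844328572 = -9004496.52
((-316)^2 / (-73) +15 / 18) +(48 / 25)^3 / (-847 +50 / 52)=-1367.07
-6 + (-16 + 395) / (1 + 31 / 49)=18091 / 80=226.14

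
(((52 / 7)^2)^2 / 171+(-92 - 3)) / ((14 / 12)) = -63385258 / 957999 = -66.16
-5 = -5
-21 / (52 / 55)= -1155 / 52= -22.21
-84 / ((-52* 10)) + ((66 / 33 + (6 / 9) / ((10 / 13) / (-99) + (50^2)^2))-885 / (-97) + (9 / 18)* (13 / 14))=1668485313697869 / 142004362323460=11.75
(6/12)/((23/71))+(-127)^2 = 742005/46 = 16130.54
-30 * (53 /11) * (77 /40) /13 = -1113 /52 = -21.40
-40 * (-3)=120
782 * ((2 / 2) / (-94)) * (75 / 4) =-29325 / 188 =-155.98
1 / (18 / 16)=0.89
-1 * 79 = -79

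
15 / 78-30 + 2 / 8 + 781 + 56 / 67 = 2620937 / 3484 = 752.28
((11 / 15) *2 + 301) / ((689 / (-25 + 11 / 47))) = -135412 / 12455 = -10.87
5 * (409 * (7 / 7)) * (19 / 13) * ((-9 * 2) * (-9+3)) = 4196340 / 13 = 322795.38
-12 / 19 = -0.63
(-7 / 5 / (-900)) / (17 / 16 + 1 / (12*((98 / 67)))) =1372 / 987375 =0.00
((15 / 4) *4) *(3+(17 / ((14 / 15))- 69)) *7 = -5017.50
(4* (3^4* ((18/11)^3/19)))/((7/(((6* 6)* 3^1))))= 204073344/177023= 1152.81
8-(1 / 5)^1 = 39 / 5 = 7.80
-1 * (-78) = 78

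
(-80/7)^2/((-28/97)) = -155200/343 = -452.48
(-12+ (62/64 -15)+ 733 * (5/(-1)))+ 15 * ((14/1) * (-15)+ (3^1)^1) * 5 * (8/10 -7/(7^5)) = -1237345953/76832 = -16104.57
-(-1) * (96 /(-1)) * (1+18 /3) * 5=-3360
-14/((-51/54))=252/17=14.82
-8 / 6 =-4 / 3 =-1.33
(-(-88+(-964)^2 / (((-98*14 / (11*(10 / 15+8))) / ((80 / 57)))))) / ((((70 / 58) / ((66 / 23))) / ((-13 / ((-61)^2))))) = -44130172639696 / 58563163155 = -753.55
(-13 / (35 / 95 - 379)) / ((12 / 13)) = 3211 / 86328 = 0.04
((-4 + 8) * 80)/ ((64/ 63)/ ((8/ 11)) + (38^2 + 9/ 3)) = 20160/ 91249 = 0.22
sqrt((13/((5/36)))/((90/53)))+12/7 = 12/7+sqrt(1378)/5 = 9.14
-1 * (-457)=457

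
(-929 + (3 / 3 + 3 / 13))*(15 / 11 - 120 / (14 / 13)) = 14602425 / 143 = 102114.86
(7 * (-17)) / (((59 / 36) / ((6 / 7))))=-3672 / 59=-62.24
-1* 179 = -179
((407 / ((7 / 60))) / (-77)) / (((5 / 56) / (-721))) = 365856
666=666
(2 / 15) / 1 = 2 / 15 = 0.13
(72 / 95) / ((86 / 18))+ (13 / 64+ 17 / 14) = 2884279 / 1830080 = 1.58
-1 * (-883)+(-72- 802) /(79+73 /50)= 3508609 /4023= 872.14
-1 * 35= -35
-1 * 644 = -644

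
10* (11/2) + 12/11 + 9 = 716/11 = 65.09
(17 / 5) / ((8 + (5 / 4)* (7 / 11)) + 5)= 748 / 3035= 0.25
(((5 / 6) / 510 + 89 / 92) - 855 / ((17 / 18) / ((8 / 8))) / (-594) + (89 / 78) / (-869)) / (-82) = -198116873 / 6519679452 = -0.03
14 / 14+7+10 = 18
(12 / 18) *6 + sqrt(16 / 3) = 4 *sqrt(3) / 3 + 4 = 6.31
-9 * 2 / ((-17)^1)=18 / 17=1.06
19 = 19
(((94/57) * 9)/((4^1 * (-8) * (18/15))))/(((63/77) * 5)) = -517/5472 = -0.09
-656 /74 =-328 /37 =-8.86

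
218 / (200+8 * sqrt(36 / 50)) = 68125 / 62428 - 1635 * sqrt(2) / 62428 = 1.05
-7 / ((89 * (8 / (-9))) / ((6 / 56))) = 0.01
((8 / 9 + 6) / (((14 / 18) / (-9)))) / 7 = -558 / 49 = -11.39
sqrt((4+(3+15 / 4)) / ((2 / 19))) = sqrt(1634) / 4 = 10.11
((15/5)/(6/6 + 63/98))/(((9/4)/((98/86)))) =2744/2967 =0.92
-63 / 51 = -21 / 17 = -1.24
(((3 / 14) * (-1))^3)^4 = 531441 / 56693912375296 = 0.00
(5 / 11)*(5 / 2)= 25 / 22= 1.14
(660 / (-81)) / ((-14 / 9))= 110 / 21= 5.24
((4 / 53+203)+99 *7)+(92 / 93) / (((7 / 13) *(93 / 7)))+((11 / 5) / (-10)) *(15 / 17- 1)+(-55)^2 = 763930906292 / 194818725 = 3921.24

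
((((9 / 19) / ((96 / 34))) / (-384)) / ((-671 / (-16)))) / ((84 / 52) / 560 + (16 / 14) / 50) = -38675 / 95566504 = -0.00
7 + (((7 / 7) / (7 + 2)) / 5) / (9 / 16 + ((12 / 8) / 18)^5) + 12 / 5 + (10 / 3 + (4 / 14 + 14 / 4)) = 486713677 / 29393490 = 16.56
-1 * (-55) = 55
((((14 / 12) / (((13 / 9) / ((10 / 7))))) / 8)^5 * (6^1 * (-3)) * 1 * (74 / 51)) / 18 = -9365625 / 103415496704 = -0.00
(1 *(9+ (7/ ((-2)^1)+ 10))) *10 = 155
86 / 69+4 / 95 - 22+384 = 2381356 / 6555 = 363.29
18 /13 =1.38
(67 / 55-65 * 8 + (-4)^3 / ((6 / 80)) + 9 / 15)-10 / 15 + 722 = -7152 / 11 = -650.18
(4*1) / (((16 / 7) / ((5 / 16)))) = 35 / 64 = 0.55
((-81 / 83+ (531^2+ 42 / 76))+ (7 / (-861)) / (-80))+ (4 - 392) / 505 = 441911570217589 / 1567285680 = 281959.81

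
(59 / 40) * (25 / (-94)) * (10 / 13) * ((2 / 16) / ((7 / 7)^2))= -1475 / 39104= -0.04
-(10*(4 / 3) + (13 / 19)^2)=-14947 / 1083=-13.80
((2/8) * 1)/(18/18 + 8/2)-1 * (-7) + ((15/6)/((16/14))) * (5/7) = 689/80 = 8.61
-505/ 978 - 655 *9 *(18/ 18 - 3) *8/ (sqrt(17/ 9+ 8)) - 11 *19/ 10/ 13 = -67513/ 31785+ 282960 *sqrt(89)/ 89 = 29991.58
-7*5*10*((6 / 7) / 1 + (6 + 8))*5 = -26000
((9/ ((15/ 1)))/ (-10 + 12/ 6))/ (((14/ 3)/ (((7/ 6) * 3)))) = -9/ 160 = -0.06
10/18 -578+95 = -4342/9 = -482.44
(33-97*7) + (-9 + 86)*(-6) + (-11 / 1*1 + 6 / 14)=-7830 / 7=-1118.57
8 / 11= 0.73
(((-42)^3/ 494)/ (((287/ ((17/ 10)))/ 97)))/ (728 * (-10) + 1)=4363254/ 368572165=0.01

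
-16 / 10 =-8 / 5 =-1.60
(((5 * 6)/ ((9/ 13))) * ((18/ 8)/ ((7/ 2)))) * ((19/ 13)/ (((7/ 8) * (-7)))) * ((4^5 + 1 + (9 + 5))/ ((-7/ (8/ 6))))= 3158560/ 2401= 1315.52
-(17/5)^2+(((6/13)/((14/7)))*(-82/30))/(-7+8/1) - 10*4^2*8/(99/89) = -37416238/32175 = -1162.90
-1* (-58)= 58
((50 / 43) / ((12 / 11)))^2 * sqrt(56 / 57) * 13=983125 * sqrt(798) / 1897074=14.64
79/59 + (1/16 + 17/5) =22663/4720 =4.80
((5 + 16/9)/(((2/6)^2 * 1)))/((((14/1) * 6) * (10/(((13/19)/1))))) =793/15960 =0.05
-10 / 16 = -5 / 8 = -0.62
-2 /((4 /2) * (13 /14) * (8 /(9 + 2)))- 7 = -441 /52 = -8.48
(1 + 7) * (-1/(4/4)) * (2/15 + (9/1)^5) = -7085896/15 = -472393.07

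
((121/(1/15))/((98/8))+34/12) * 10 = 1509.97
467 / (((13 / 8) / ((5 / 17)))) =18680 / 221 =84.52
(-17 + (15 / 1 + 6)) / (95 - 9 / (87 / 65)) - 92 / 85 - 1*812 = -8845843 / 10880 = -813.04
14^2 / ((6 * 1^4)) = 98 / 3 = 32.67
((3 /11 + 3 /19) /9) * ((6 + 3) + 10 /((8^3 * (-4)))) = 46055 /107008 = 0.43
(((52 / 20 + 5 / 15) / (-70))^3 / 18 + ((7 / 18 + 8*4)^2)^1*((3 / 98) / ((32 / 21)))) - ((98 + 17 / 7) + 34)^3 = -809899941470441069 / 333396000000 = -2429243.13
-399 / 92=-4.34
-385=-385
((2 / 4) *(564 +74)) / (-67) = -319 / 67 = -4.76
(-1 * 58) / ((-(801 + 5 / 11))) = 11 / 152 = 0.07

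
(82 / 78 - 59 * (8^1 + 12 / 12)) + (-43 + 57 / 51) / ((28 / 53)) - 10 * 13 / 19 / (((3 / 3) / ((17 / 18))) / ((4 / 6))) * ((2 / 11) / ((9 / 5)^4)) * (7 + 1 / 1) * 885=-21716948815246 / 19091899827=-1137.50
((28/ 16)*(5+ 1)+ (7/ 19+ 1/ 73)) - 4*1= 19091/ 2774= 6.88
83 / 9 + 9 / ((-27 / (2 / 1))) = 77 / 9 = 8.56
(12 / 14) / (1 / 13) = 78 / 7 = 11.14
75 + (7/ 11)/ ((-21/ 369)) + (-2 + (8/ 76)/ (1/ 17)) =13294/ 209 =63.61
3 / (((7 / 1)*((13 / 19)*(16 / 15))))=855 / 1456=0.59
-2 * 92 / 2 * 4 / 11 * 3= -1104 / 11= -100.36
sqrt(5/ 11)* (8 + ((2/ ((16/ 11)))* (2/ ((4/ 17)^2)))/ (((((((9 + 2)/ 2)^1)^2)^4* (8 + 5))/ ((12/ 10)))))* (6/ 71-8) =-5694934751072* sqrt(55)/ 989266235815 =-42.69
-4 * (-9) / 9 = 4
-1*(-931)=931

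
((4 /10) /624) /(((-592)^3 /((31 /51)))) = -31 /16506686177280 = -0.00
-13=-13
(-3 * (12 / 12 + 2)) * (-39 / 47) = 351 / 47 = 7.47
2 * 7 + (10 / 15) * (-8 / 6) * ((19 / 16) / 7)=1745 / 126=13.85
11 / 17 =0.65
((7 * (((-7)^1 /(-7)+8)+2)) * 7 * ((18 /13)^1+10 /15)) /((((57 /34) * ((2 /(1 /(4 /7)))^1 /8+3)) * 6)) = 233240 /6669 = 34.97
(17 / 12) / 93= 0.02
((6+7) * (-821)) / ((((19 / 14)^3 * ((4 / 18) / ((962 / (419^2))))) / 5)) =-633910881240 / 1204172899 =-526.43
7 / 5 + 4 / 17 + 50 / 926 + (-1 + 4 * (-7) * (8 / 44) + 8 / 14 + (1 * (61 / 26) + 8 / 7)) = -26881111 / 78788710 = -0.34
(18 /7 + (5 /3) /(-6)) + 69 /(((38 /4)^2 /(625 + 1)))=21874105 /45486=480.90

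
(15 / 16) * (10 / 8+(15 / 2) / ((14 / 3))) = 75 / 28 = 2.68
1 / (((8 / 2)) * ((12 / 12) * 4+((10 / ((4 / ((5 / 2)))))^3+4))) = 16 / 16137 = 0.00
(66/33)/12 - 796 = -4775/6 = -795.83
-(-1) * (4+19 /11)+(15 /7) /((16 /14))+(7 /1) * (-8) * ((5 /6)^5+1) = -1516187 /21384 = -70.90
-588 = -588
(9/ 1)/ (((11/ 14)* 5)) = 126/ 55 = 2.29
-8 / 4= -2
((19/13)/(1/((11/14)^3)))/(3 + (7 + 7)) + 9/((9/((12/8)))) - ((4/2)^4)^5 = -635880717299/606424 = -1048574.46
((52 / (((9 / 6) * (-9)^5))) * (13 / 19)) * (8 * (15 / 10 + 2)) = -0.01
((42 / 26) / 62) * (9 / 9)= 21 / 806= 0.03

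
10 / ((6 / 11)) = 55 / 3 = 18.33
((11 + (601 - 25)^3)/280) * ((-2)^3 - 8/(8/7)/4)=-7453016493/1120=-6654479.01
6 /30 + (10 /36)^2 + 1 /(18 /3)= 719 /1620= 0.44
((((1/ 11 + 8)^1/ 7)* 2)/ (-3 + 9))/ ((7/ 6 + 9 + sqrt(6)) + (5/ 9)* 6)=534/ 18095-356* sqrt(6)/ 162855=0.02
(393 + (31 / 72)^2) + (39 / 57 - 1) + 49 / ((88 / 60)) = 461854193 / 1083456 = 426.28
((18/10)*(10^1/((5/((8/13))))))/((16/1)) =9/65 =0.14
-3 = -3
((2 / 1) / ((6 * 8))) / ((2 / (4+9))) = 13 / 48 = 0.27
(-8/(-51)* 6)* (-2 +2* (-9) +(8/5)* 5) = -192/17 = -11.29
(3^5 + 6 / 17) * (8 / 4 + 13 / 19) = 12411 / 19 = 653.21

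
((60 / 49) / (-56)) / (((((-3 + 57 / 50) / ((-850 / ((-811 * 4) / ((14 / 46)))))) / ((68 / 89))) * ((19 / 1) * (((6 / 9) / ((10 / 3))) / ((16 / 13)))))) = 144500000 / 622864277581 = 0.00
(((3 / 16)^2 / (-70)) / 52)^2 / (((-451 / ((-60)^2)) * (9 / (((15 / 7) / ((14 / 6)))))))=-3645 / 47972828839936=-0.00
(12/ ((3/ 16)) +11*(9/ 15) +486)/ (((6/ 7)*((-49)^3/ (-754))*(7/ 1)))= 1049191/ 1764735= 0.59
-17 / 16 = -1.06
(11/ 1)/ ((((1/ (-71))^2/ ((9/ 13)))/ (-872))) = -435179448/ 13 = -33475342.15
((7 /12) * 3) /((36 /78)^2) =1183 /144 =8.22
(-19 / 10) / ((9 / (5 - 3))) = -19 / 45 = -0.42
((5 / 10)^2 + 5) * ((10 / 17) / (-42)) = -5 / 68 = -0.07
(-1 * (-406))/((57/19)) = 135.33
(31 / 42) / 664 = 31 / 27888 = 0.00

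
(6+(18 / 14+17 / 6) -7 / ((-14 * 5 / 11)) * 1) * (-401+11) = -30628 / 7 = -4375.43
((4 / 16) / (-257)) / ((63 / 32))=-8 / 16191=-0.00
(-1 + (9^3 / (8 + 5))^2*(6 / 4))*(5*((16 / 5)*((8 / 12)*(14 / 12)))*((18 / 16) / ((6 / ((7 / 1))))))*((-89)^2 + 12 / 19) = 11755701540415 / 19266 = 610178632.85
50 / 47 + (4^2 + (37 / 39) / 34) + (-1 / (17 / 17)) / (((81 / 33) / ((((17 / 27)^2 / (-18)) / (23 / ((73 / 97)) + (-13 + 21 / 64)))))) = 5257270736724035 / 307582407657018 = 17.09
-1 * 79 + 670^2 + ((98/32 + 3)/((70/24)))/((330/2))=3455921797/7700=448821.01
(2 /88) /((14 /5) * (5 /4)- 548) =-1 /23958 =-0.00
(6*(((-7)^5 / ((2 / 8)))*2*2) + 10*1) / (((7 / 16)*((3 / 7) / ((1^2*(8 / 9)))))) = -206523136 / 27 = -7649005.04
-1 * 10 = -10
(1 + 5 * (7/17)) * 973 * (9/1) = 455364/17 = 26786.12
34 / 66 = 17 / 33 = 0.52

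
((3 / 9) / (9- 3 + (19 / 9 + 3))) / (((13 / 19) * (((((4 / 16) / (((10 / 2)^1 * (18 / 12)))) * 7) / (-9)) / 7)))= -1539 / 130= -11.84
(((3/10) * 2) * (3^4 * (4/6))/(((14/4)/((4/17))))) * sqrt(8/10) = 2592 * sqrt(5)/2975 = 1.95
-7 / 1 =-7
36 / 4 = 9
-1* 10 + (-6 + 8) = -8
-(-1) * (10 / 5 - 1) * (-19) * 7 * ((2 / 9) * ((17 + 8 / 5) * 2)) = -16492 / 15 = -1099.47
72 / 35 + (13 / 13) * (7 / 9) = 893 / 315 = 2.83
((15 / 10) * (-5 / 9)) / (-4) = 5 / 24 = 0.21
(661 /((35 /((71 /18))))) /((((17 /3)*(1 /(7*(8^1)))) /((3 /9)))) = 187724 /765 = 245.39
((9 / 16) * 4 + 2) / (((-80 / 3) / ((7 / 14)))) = -51 / 640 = -0.08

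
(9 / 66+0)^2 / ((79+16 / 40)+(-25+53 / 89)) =4005 / 11844932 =0.00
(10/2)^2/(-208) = -25/208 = -0.12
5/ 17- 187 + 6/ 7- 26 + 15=-23425/ 119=-196.85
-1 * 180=-180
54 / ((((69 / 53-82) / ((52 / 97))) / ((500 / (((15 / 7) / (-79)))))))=30146400 / 4559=6612.50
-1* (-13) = 13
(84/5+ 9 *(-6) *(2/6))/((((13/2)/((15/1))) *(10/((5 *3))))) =-54/13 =-4.15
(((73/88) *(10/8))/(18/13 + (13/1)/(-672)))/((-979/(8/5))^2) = 1275456/628722919385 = 0.00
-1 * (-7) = 7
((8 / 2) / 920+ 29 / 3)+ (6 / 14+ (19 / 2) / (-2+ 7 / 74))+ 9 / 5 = 104633 / 15134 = 6.91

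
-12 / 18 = -2 / 3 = -0.67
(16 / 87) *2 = 32 / 87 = 0.37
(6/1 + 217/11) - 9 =184/11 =16.73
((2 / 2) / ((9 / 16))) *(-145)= -2320 / 9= -257.78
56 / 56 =1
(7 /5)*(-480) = -672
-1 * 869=-869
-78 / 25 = -3.12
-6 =-6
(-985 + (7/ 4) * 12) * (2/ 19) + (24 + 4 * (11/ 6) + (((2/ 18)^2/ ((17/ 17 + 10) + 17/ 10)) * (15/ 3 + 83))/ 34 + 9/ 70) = -16283389471/ 232589070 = -70.01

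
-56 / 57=-0.98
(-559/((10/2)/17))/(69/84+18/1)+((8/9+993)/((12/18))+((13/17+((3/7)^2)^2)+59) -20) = 54269285261/37959810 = 1429.65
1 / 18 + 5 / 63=17 / 126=0.13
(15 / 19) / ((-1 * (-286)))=15 / 5434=0.00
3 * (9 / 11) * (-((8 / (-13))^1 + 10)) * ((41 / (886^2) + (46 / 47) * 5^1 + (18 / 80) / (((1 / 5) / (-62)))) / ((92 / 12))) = 5911565892165 / 30336759167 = 194.86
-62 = -62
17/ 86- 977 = -84005/ 86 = -976.80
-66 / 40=-33 / 20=-1.65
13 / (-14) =-13 / 14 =-0.93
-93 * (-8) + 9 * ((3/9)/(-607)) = 451605/607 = 744.00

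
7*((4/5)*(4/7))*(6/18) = 16/15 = 1.07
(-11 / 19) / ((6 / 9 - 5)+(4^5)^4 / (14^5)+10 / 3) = -16807 / 59348609969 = -0.00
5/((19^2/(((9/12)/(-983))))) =-15/1419452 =-0.00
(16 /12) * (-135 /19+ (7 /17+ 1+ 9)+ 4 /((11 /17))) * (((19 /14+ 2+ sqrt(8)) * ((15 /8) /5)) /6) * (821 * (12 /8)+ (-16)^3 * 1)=-4767539 /627- 2840236 * sqrt(2) /627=-14009.95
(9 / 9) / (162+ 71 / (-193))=193 / 31195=0.01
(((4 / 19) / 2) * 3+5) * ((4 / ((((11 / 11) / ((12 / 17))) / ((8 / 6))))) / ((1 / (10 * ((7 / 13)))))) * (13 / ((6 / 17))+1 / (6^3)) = 450047920 / 113373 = 3969.62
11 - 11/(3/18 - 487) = 32197/2921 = 11.02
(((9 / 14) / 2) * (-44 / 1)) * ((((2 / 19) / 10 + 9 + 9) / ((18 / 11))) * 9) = -1863279 / 1330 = -1400.96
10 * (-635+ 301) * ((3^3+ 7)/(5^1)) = -22712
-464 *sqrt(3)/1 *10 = -4640 *sqrt(3) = -8036.72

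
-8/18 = -4/9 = -0.44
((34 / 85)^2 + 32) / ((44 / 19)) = 3819 / 275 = 13.89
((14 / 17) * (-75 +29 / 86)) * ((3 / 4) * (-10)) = 674205 / 1462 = 461.15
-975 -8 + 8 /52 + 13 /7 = -89270 /91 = -980.99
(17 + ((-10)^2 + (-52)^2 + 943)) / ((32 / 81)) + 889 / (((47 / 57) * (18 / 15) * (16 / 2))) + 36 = 7276301 / 752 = 9675.93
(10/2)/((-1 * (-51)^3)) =0.00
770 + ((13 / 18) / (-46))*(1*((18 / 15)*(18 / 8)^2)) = 2833249 / 3680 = 769.90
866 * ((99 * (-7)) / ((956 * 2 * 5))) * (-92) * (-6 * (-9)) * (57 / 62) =10621542393 / 37045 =286720.00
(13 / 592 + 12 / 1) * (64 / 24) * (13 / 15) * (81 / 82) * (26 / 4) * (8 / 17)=10824957 / 128945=83.95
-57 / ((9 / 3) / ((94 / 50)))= -35.72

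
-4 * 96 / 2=-192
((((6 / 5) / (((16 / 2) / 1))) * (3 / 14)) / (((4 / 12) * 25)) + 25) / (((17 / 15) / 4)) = 525081 / 5950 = 88.25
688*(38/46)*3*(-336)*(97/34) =-639063936/391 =-1634434.62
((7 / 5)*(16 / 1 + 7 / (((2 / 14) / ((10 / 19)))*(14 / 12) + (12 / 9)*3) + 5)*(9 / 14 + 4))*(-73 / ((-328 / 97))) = 77048361 / 24272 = 3174.37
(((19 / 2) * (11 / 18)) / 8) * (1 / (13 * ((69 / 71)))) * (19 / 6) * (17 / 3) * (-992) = -148582907 / 145314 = -1022.50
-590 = -590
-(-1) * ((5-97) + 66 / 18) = -265 / 3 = -88.33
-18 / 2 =-9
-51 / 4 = -12.75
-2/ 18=-1/ 9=-0.11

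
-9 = -9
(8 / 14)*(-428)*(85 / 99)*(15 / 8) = -90950 / 231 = -393.72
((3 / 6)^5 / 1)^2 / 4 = 0.00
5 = 5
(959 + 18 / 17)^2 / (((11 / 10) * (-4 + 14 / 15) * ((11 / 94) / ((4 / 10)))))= -751177615620 / 804287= -933967.12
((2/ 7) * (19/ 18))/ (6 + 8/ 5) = 5/ 126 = 0.04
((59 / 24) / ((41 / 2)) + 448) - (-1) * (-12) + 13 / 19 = 4083245 / 9348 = 436.80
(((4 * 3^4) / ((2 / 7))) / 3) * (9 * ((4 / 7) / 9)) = 216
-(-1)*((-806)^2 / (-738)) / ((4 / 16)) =-3521.06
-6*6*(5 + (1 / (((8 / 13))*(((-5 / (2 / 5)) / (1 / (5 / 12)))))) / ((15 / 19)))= -103608 / 625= -165.77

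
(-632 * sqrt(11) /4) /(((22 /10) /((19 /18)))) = -7505 * sqrt(11) /99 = -251.43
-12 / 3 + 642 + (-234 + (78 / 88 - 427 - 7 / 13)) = -12957 / 572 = -22.65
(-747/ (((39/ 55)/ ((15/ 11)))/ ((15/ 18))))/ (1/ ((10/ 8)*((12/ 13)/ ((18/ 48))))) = -622500/ 169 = -3683.43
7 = 7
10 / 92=5 / 46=0.11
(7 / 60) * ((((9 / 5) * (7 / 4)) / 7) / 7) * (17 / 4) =51 / 1600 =0.03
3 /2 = 1.50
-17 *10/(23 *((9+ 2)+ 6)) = -10/23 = -0.43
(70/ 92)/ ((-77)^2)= 5/ 38962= 0.00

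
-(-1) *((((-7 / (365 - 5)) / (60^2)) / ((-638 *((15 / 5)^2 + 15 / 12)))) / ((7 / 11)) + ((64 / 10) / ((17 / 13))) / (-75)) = -170942051 / 2619604800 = -0.07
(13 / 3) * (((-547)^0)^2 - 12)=-47.67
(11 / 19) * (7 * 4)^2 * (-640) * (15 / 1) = -82790400 / 19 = -4357389.47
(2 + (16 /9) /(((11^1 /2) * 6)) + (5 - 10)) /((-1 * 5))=175 /297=0.59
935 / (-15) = -187 / 3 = -62.33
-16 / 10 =-8 / 5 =-1.60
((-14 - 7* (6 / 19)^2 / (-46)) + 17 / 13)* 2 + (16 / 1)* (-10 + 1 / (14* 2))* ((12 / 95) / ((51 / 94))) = -4012183326 / 64223705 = -62.47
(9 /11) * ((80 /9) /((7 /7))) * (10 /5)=160 /11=14.55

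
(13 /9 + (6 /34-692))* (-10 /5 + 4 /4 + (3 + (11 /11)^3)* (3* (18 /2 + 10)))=-23977556 /153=-156716.05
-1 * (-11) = 11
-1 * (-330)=330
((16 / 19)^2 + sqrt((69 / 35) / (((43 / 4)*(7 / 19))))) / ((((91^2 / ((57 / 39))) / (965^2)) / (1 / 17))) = 7077310*sqrt(281865) / 550860401 + 238393600 / 34771919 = 13.68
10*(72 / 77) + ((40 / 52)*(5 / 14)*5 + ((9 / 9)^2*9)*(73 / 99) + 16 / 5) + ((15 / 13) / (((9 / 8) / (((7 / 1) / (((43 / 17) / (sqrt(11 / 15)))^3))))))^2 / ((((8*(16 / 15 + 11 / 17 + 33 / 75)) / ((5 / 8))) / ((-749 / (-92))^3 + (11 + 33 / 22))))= 58349058216210437240871893 / 2638417004107683583424640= 22.12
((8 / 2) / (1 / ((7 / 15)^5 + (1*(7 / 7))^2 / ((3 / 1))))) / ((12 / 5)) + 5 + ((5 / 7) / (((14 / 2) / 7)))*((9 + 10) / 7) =168139168 / 22325625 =7.53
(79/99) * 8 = 632/99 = 6.38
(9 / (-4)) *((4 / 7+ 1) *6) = -297 / 14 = -21.21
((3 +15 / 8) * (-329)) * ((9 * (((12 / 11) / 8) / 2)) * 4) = -346437 / 88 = -3936.78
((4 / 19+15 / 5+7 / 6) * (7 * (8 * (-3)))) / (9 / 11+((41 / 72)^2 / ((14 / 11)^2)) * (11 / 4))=-624643633152 / 1162606675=-537.28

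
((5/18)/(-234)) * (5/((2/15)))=-125/2808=-0.04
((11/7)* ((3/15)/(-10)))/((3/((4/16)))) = -11/4200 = -0.00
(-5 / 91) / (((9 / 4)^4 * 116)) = -320 / 17314479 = -0.00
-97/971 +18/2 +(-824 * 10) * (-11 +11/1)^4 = 8642/971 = 8.90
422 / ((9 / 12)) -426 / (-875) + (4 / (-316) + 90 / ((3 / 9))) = 172772587 / 207375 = 833.14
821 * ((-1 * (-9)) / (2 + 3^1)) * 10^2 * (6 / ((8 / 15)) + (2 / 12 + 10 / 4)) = 2056605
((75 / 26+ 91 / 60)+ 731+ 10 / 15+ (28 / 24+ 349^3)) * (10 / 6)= 70848810.39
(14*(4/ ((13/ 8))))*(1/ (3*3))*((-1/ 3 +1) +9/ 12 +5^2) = 35504/ 351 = 101.15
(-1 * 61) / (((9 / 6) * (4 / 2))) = -61 / 3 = -20.33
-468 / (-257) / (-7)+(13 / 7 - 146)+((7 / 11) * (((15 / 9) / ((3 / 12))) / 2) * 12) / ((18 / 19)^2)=-186004141 / 1602909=-116.04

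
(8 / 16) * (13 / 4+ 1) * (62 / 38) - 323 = -48569 / 152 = -319.53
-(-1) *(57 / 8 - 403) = -3167 / 8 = -395.88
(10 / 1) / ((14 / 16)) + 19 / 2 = 293 / 14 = 20.93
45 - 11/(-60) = 2711/60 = 45.18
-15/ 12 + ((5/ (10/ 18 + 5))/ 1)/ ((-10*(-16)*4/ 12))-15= -25973/ 1600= -16.23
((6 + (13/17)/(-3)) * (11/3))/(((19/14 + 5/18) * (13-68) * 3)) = -2051/26265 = -0.08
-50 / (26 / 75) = -1875 / 13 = -144.23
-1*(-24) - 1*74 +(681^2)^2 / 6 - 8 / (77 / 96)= 5520239462203 / 154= 35845710793.53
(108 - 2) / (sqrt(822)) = 53 * sqrt(822) / 411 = 3.70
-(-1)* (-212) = -212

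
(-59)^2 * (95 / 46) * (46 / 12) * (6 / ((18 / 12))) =330695 / 3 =110231.67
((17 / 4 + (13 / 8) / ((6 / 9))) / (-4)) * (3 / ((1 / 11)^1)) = -3531 / 64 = -55.17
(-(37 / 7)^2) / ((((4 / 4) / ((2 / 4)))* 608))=-1369 / 59584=-0.02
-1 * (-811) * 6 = 4866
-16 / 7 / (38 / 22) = -176 / 133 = -1.32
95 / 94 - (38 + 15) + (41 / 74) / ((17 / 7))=-1530217 / 29563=-51.76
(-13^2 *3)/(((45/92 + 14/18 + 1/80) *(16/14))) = -7346430/21187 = -346.74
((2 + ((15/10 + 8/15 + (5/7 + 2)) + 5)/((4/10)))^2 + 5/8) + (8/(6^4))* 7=44198459/63504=695.99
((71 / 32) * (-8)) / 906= -71 / 3624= -0.02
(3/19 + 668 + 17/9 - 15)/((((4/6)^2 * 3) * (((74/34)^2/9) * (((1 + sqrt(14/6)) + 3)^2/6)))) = 48072059145/87448982 - 3496149756 * sqrt(21)/43724491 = 183.30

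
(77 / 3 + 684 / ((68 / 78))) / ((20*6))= 41323 / 6120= 6.75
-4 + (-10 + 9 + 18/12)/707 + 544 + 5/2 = 383548/707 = 542.50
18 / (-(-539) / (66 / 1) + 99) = 108 / 643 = 0.17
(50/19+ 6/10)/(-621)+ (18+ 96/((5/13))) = 3157351/11799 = 267.59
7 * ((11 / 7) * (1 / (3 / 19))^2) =3971 / 9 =441.22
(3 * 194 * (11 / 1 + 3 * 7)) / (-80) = -1164 / 5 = -232.80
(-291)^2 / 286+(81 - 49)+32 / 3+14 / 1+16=316391 / 858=368.75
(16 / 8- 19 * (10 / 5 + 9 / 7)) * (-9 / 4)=3807 / 28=135.96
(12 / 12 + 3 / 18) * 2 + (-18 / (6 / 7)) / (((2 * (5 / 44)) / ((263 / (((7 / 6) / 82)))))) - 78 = -25621543 / 15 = -1708102.87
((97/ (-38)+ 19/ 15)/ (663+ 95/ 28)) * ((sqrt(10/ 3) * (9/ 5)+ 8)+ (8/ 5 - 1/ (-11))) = -5469646/ 292479825 - 10262 * sqrt(30)/ 8863025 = -0.03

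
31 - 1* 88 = -57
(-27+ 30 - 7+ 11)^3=343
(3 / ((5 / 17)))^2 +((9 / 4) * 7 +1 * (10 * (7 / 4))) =13729 / 100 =137.29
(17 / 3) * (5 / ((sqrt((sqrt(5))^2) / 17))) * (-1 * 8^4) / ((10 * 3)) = -591872 * sqrt(5) / 45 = -29410.36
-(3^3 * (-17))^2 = -210681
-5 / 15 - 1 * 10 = -31 / 3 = -10.33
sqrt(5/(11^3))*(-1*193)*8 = -94.63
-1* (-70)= 70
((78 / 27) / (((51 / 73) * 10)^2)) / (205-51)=69277 / 180249300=0.00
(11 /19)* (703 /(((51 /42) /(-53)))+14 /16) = -45901779 /2584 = -17763.85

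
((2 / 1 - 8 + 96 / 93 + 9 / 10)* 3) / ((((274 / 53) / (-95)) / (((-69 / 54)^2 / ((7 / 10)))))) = 3358692415 / 6421464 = 523.04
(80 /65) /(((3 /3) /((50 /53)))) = 800 /689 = 1.16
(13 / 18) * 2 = 13 / 9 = 1.44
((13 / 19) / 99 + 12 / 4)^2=31990336 / 3538161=9.04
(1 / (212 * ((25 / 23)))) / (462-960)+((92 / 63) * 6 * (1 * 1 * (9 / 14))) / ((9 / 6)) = 485648473 / 129330600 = 3.76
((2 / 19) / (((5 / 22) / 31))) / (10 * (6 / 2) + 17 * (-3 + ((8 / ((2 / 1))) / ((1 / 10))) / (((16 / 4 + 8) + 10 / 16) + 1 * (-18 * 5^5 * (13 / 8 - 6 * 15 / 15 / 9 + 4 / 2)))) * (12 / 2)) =-453921809 / 8726456895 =-0.05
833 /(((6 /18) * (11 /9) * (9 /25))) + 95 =63520 /11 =5774.55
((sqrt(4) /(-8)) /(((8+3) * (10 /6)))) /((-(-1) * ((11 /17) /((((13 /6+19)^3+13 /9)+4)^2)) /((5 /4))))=-71411765606177 /30108672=-2371800.58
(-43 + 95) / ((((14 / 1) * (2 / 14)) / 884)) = 22984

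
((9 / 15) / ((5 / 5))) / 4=3 / 20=0.15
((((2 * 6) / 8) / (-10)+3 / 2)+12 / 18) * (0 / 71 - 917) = -110957 / 60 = -1849.28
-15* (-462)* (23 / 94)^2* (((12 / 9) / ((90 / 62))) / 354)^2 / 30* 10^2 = 156577652 / 16816999923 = 0.01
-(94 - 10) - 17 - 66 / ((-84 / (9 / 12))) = -5623 / 56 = -100.41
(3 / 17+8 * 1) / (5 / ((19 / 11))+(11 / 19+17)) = 2641 / 6613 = 0.40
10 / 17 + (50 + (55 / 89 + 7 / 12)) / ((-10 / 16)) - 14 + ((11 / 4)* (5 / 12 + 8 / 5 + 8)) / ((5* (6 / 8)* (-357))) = -2726726899 / 28595700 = -95.35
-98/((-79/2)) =196/79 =2.48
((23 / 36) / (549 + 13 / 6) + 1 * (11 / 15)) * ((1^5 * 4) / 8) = 72869 / 198420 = 0.37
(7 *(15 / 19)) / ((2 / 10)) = 525 / 19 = 27.63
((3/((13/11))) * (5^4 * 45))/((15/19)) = 1175625/13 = 90432.69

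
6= 6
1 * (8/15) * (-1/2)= -4/15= -0.27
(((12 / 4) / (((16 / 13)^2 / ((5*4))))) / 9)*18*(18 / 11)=129.63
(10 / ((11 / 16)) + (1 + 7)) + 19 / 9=2441 / 99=24.66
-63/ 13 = -4.85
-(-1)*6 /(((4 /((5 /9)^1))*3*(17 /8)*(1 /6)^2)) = 4.71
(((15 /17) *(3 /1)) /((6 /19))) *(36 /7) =5130 /119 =43.11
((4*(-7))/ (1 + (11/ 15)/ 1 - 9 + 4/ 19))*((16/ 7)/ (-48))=-0.19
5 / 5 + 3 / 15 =6 / 5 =1.20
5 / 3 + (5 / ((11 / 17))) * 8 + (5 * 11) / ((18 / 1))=66.54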